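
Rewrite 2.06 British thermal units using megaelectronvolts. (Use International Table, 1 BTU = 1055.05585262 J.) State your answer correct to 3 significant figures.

1.36e+16 MeV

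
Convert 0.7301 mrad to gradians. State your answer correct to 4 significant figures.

0.04648 grad

1 milliradian = 0.0636620 gradians.
Then 0.7301 × 0.0636620 ≈ 0.04648 grad.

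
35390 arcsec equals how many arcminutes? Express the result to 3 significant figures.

590 arcminutes

1 arcsec = 0.0166667 arcmin.
35390 × 0.0166667 ≈ 590 arcmin.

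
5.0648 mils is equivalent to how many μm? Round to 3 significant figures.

129 micrometers

1 mil = 25.4000 μm.
Then 5.0648 × 25.4000 ≈ 129 μm.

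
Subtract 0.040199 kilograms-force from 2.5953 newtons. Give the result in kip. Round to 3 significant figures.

0.000495 kip

2.5953 N = 0.000583447 kip and 0.040199 kgf = 8.86236 × 10^-5 kip.
0.000583447 − 8.86236 × 10^-5 ≈ 0.000495 kip.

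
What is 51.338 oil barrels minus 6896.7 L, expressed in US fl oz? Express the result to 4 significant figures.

42790 US fluid ounces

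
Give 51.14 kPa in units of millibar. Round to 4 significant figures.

511.4 mbar

1 kPa = 10.0000 mbar.
Then 51.14 × 10.0000 ≈ 511.4 mbar.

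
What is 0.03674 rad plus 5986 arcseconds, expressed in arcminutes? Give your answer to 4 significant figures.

226.1 arcmin

0.03674 rad = 126.303 arcmin and 5986 arcsec = 99.7667 arcmin.
126.303 + 99.7667 ≈ 226.1 arcmin.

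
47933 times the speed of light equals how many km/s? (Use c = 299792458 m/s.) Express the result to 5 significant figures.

1.4370 × 10^10 km/s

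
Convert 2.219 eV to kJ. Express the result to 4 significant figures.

1 electronvolt = 1.60218e-22 kJ.
So 2.219 × 1.60218e-22 ≈ 3.555e-22 kJ.

3.555e-22 kJ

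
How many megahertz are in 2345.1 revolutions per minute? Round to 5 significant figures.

3.9085e-5 MHz

1 revolution per minute = 1.66667e-8 megahertz.
2345.1 × 1.66667e-8 ≈ 3.9085e-5 MHz.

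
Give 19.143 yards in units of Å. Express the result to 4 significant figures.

1.750e+11 Å

1 yd = 9.14400e+9 angstroms.
Thus 19.143 × 9.14400e+9 ≈ 1.750e+11 Å.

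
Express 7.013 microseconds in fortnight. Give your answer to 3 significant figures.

1 μs = 8.26720e-13 fortnights.
Then 7.013 × 8.26720e-13 ≈ 5.80e-12 fortnight.

5.80e-12 fortnights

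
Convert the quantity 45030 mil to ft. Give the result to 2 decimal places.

3.75 ft

1 mil = 8.33333e-5 feet.
So 45030 × 8.33333e-5 ≈ 3.75 ft.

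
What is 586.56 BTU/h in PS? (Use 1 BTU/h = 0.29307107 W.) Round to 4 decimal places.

0.2337 PS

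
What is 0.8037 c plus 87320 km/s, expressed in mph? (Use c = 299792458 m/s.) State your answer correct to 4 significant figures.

0.8037 c = 5.38975 × 10^8 mph and 87320 km/s = 1.95329 × 10^8 mph.
5.38975 × 10^8 + 1.95329 × 10^8 ≈ 7.343 × 10^8 mph.

7.343 × 10^8 mph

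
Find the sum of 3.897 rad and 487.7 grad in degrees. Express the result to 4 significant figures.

662.2 °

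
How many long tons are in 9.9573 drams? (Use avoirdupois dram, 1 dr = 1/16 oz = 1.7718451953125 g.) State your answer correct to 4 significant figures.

1 dr = 1.74386 × 10^-6 long tons.
Then 9.9573 × 1.74386 × 10^-6 ≈ 1.736 × 10^-5 long ton.

1.736 × 10^-5 long ton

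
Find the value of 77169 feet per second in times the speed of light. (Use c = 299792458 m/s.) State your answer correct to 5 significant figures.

7.8458e-5 c

1 foot per second = 1.01670e-9 c.
Thus 77169 × 1.01670e-9 ≈ 7.8458e-5 c.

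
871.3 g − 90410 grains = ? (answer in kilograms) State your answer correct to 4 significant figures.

-4.987 kilograms

871.3 g = 0.871300 kg and 90410 gr = 5.85847 kg.
0.871300 − 5.85847 ≈ -4.987 kg.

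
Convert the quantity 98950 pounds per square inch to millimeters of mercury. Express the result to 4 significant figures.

5.117e+6 millimeters of mercury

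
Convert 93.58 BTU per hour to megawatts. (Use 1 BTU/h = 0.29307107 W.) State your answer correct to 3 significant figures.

1 BTU per hour = 2.93071 × 10^-7 megawatts.
Then 93.58 × 2.93071 × 10^-7 ≈ 2.74 × 10^-5 MW.

2.74 × 10^-5 MW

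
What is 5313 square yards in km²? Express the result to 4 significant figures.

1 square yard = 8.36127 × 10^-7 km².
Thus 5313 × 8.36127 × 10^-7 ≈ 0.004442 km².

0.004442 km²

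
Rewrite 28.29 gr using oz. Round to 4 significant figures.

0.06466 ounces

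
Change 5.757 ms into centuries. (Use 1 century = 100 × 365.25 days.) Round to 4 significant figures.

1 millisecond = 3.16881e-13 centuries.
So 5.757 × 3.16881e-13 ≈ 1.824e-12 century.

1.824e-12 century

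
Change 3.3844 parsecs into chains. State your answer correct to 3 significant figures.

5.19 × 10^15 chains

1 parsec = 1.53388 × 10^15 chains.
3.3844 × 1.53388 × 10^15 ≈ 5.19 × 10^15 chain.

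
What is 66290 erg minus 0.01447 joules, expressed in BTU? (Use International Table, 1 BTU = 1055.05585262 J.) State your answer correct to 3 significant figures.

-7.43 × 10^-6 British thermal units

66290 erg = 6.28308 × 10^-6 BTU and 0.01447 J = 1.37149 × 10^-5 BTU.
6.28308 × 10^-6 − 1.37149 × 10^-5 ≈ -7.43 × 10^-6 BTU.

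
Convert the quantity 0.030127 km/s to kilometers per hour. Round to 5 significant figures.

108.46 km/h

1 km/s = 3600.00 kilometers per hour.
0.030127 × 3600.00 ≈ 108.46 km/h.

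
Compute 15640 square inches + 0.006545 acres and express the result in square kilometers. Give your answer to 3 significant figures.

3.66e-5 km²

15640 in² = 1.00903e-5 km² and 0.006545 acre = 2.64867e-5 km².
1.00903e-5 + 2.64867e-5 ≈ 3.66e-5 km².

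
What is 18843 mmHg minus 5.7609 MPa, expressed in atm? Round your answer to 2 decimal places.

-32.06 atmospheres

18843 mmHg = 24.7934 atm and 5.7609 MPa = 56.8557 atm.
24.7934 − 56.8557 ≈ -32.06 atm.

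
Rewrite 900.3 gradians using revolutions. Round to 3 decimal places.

2.251 rev

1 grad = 0.00250000 rev.
So 900.3 × 0.00250000 ≈ 2.251 rev.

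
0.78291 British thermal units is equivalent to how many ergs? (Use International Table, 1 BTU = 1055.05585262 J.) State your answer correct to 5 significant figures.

8.2601 × 10^9 ergs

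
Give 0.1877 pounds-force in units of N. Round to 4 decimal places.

0.8349 N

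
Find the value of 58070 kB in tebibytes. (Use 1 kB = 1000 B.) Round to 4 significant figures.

5.281e-5 TiB

1 kilobyte = 9.09495e-10 TiB.
Then 58070 × 9.09495e-10 ≈ 5.281e-5 TiB.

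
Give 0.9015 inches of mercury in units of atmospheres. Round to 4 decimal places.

0.0301 atmospheres

1 inch of mercury = 0.0334211 atm.
Thus 0.9015 × 0.0334211 ≈ 0.0301 atm.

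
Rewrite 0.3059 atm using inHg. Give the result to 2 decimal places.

1 atm = 29.9213 inches of mercury.
Thus 0.3059 × 29.9213 ≈ 9.15 inHg.

9.15 inHg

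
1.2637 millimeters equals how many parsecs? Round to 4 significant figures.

4.095 × 10^-20 pc

1 millimeter = 3.24078 × 10^-20 pc.
So 1.2637 × 3.24078 × 10^-20 ≈ 4.095 × 10^-20 pc.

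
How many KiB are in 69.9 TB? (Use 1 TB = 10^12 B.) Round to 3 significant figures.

1 terabyte = 9.765625e+8 kibibytes.
Then 69.9 × 9.765625e+8 ≈ 6.83e+10 KiB.

6.83e+10 KiB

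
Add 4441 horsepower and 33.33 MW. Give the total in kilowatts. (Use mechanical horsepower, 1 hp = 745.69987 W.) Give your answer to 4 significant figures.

36640 kW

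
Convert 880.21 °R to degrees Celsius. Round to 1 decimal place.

°R = (°C + 273.15) × 9/5.
Applying the formula gives 215.9 °C.

215.9 degrees Celsius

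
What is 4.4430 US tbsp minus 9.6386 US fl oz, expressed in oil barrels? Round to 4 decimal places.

4.4430 US tbsp = 0.000413225 bbl and 9.6386 US fl oz = 0.00179289 bbl.
0.000413225 − 0.00179289 ≈ -0.0014 bbl.

-0.0014 oil barrels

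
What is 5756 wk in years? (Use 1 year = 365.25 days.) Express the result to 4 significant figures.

110.3 yr

1 week = 0.0191650 yr.
So 5756 × 0.0191650 ≈ 110.3 yr.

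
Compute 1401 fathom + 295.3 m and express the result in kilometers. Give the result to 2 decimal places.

2.86 kilometers

1401 fathom = 2.56215 km and 295.3 m = 0.295300 km.
2.56215 + 0.295300 ≈ 2.86 km.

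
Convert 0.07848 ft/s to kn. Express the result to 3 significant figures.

1 foot per second = 0.592484 kn.
So 0.07848 × 0.592484 ≈ 0.0465 kn.

0.0465 kn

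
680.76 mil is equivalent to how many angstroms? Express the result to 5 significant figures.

1.7291 × 10^8 Å

1 mil = 254000 Å.
680.76 × 254000 ≈ 1.7291 × 10^8 Å.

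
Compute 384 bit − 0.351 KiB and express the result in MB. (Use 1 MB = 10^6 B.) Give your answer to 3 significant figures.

-0.000311 MB

384 bit = 4.80000 × 10^-5 MB and 0.351 KiB = 0.000359424 MB.
4.80000 × 10^-5 − 0.000359424 ≈ -0.000311 MB.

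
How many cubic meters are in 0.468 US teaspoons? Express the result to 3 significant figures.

2.31e-6 cubic meters

1 US tsp = 4.92892e-6 cubic meters.
So 0.468 × 4.92892e-6 ≈ 2.31e-6 m³.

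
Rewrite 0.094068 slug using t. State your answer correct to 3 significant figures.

1 slug = 0.0145939 t.
0.094068 × 0.0145939 ≈ 0.00137 t.

0.00137 metric tons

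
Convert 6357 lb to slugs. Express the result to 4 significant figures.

197.6 slugs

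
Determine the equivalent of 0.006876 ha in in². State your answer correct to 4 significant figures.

106600 square inches

1 ha = 1.55000 × 10^7 square inches.
0.006876 × 1.55000 × 10^7 ≈ 106600 in².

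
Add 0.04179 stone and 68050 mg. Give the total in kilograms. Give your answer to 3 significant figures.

0.333 kg

0.04179 st = 0.265379 kg and 68050 mg = 0.0680500 kg.
0.265379 + 0.0680500 ≈ 0.333 kg.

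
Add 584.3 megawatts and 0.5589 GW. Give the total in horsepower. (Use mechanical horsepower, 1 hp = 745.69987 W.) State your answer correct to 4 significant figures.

1.533 × 10^6 hp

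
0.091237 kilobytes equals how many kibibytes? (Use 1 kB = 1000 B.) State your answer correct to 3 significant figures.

1 kB = 0.9765625 KiB.
So 0.091237 × 0.9765625 ≈ 0.0891 KiB.

0.0891 KiB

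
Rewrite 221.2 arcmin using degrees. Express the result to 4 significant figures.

1 arcmin = 0.0166667 °.
Thus 221.2 × 0.0166667 ≈ 3.687 °.

3.687 degrees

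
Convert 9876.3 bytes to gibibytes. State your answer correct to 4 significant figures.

1 B = 9.31323e-10 GiB.
So 9876.3 × 9.31323e-10 ≈ 9.198e-6 GiB.

9.198e-6 GiB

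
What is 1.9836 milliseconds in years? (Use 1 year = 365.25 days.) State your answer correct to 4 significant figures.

6.286e-11 yr

1 millisecond = 3.16881e-11 yr.
So 1.9836 × 3.16881e-11 ≈ 6.286e-11 yr.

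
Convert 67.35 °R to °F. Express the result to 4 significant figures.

-392.3 degrees Fahrenheit

°R = °F + 459.67.
Applying the formula gives -392.3 °F.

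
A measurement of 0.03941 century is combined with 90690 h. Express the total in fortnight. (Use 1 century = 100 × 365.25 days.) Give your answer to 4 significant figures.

0.03941 century = 102.818 fortnight and 90690 h = 269.911 fortnight.
102.818 + 269.911 ≈ 372.7 fortnight.

372.7 fortnight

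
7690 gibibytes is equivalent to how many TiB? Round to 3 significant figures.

7.51 tebibytes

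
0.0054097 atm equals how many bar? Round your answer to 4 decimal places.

0.0055 bar

1 atmosphere = 1.01325 bar.
0.0054097 × 1.01325 ≈ 0.0055 bar.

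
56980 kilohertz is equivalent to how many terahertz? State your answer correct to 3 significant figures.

1 kHz = 1.00000 × 10^-9 THz.
Thus 56980 × 1.00000 × 10^-9 ≈ 5.70 × 10^-5 THz.

5.70 × 10^-5 THz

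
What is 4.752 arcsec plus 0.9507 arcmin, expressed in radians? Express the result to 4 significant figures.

0.0002996 rad

4.752 arcsec = 2.30383 × 10^-5 rad and 0.9507 arcmin = 0.000276547 rad.
2.30383 × 10^-5 + 0.000276547 ≈ 0.0002996 rad.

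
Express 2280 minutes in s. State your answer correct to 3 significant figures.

137000 seconds

1 minute = 60.0000 seconds.
Thus 2280 × 60.0000 ≈ 137000 s.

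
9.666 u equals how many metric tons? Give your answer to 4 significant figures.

1 atomic mass unit = 1.66054e-30 metric tons.
Then 9.666 × 1.66054e-30 ≈ 1.605e-29 t.

1.605e-29 t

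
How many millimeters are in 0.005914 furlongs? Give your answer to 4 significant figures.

1190 mm

1 furlong = 201168 millimeters.
So 0.005914 × 201168 ≈ 1190 mm.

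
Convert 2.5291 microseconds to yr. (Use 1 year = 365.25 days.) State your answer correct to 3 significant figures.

8.01e-14 yr

1 microsecond = 3.16881e-14 yr.
Then 2.5291 × 3.16881e-14 ≈ 8.01e-14 yr.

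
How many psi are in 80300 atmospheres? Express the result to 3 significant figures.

1.18 × 10^6 psi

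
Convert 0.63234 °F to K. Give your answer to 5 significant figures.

K = (°F + 459.67) × 5/9.
Applying the formula gives 255.72 K.

255.72 K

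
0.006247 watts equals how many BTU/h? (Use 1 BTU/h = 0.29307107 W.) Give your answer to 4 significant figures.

1 W = 3.41214 BTU/h.
Then 0.006247 × 3.41214 ≈ 0.02132 BTU/h.

0.02132 BTU per hour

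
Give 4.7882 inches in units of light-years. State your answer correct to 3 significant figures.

1 inch = 2.68478e-18 ly.
So 4.7882 × 2.68478e-18 ≈ 1.29e-17 ly.

1.29e-17 ly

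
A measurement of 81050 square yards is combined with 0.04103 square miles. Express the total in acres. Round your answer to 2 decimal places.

43.01 acres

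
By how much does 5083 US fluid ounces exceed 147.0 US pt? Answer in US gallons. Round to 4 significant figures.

21.34 US gallons

5083 US fl oz = 39.7109 US gal and 147.0 US pt = 18.3750 US gal.
39.7109 − 18.3750 ≈ 21.34 US gal.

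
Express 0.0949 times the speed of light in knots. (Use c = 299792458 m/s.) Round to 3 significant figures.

5.53 × 10^7 knots

1 c = 5.82750 × 10^8 kn.
So 0.0949 × 5.82750 × 10^8 ≈ 5.53 × 10^7 kn.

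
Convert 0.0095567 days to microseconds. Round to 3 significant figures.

1 day = 8.64000 × 10^10 μs.
Thus 0.0095567 × 8.64000 × 10^10 ≈ 8.26 × 10^8 μs.

8.26 × 10^8 microseconds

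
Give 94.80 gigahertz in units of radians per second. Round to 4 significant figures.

5.956e+11 rad/s

1 GHz = 6.28319e+9 radians per second.
94.80 × 6.28319e+9 ≈ 5.956e+11 rad/s.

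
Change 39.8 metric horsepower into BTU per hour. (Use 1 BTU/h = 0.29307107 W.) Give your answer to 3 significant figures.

1 PS = 2509.63 BTU/h.
Then 39.8 × 2509.63 ≈ 99900 BTU/h.

99900 BTU per hour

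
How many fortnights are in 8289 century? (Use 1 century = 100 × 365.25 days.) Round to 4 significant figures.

2.163e+7 fortnight

1 century = 2608.93 fortnights.
Thus 8289 × 2608.93 ≈ 2.163e+7 fortnight.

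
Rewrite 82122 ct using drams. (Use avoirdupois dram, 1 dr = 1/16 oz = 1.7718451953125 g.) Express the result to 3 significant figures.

9270 drams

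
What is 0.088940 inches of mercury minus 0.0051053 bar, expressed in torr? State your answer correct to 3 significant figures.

0.088940 inHg = 2.25908 torr and 0.0051053 bar = 3.82929 torr.
2.25908 − 3.82929 ≈ -1.57 torr.

-1.57 torr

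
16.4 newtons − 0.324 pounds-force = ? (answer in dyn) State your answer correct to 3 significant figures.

1.50 × 10^6 dyn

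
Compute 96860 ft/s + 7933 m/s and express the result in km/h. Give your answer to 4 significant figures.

134800 km/h

96860 ft/s = 106283 km/h and 7933 m/s = 28558.8 km/h.
106283 + 28558.8 ≈ 134800 km/h.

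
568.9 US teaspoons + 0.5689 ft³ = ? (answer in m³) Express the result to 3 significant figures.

0.0189 cubic meters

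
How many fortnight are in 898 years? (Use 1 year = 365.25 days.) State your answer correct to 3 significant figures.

1 year = 26.0893 fortnight.
Thus 898 × 26.0893 ≈ 23400 fortnight.

23400 fortnights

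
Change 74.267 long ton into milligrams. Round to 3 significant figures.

7.55 × 10^10 milligrams

1 long ton = 1.01605 × 10^9 mg.
Thus 74.267 × 1.01605 × 10^9 ≈ 7.55 × 10^10 mg.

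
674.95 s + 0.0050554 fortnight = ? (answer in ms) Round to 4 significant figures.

6.790e+6 milliseconds

674.95 s = 674950 ms and 0.0050554 fortnight = 6.11501e+6 ms.
674950 + 6.11501e+6 ≈ 6.790e+6 ms.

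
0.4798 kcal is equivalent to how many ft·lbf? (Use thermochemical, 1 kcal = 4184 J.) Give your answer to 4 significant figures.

1481 ft·lbf

1 kcal = 3085.96 ft·lbf.
So 0.4798 × 3085.96 ≈ 1481 ft·lbf.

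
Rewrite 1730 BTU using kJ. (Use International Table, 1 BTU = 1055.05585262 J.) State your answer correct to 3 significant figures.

1830 kilojoules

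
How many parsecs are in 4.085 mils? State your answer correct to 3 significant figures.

1 mil = 8.23158e-22 pc.
4.085 × 8.23158e-22 ≈ 3.36e-21 pc.

3.36e-21 parsecs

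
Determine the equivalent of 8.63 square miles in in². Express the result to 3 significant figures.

1 square mile = 4.01449 × 10^9 square inches.
8.63 × 4.01449 × 10^9 ≈ 3.46 × 10^10 in².

3.46 × 10^10 in²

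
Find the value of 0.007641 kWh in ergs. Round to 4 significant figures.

2.751e+11 erg

1 kWh = 3.60000e+13 erg.
0.007641 × 3.60000e+13 ≈ 2.751e+11 erg.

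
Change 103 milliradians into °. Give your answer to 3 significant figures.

5.90 °

1 mrad = 0.0572958 degrees.
Thus 103 × 0.0572958 ≈ 5.90 °.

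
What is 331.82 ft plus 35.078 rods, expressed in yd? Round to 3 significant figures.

331.82 ft = 110.607 yd and 35.078 rod = 192.929 yd.
110.607 + 192.929 ≈ 304 yd.

304 yd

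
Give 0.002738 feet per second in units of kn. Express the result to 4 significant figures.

1 ft/s = 0.592484 kn.
So 0.002738 × 0.592484 ≈ 0.001622 kn.

0.001622 kn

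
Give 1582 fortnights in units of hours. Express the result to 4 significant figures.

1 fortnight = 336.000 h.
So 1582 × 336.000 ≈ 531600 h.

531600 h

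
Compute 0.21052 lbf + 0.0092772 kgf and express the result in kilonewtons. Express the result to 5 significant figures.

0.21052 lbf = 0.000936440 kN and 0.0092772 kgf = 9.09783 × 10^-5 kN.
0.000936440 + 9.09783 × 10^-5 ≈ 0.0010274 kN.

0.0010274 kN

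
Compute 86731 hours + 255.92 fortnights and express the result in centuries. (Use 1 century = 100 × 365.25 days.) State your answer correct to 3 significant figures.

0.197 century

86731 h = 0.0989402 century and 255.92 fortnight = 0.0980939 century.
0.0989402 + 0.0980939 ≈ 0.197 century.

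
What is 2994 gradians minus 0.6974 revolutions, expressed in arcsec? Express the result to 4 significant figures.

2994 grad = 9.70056 × 10^6 arcsec and 0.6974 rev = 903830 arcsec.
9.70056 × 10^6 − 903830 ≈ 8.797 × 10^6 arcsec.

8.797 × 10^6 arcseconds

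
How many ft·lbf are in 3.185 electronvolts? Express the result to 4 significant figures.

3.764e-19 ft·lbf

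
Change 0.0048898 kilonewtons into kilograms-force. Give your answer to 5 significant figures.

1 kilonewton = 101.972 kilograms-force.
Then 0.0048898 × 101.972 ≈ 0.49862 kgf.

0.49862 kgf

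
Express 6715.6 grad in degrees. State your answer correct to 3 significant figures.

1 gradian = 0.900000 degrees.
6715.6 × 0.900000 ≈ 6040 °.

6040 degrees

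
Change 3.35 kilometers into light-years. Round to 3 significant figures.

3.54 × 10^-13 ly

1 kilometer = 1.05700 × 10^-13 ly.
3.35 × 1.05700 × 10^-13 ≈ 3.54 × 10^-13 ly.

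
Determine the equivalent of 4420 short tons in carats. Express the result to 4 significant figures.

2.005e+10 ct

1 short ton = 4.53592e+6 carats.
Then 4420 × 4.53592e+6 ≈ 2.005e+10 ct.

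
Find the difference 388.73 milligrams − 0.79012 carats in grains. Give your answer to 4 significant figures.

3.560 gr

388.73 mg = 5.99902 gr and 0.79012 ct = 2.43868 gr.
5.99902 − 2.43868 ≈ 3.560 gr.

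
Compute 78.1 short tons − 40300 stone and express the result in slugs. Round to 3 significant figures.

-12700 slug

78.1 short ton = 4854.84 slug and 40300 st = 17535.9 slug.
4854.84 − 17535.9 ≈ -12700 slug.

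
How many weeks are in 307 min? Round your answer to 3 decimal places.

1 min = 9.92063 × 10^-5 weeks.
307 × 9.92063 × 10^-5 ≈ 0.030 wk.

0.030 weeks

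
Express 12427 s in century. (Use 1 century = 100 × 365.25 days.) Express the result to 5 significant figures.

3.9379e-6 century

1 s = 3.16881e-10 centuries.
12427 × 3.16881e-10 ≈ 3.9379e-6 century.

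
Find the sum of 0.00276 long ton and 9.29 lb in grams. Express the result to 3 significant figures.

7020 g

0.00276 long ton = 2804.29 g and 9.29 lb = 4213.87 g.
2804.29 + 4213.87 ≈ 7020 g.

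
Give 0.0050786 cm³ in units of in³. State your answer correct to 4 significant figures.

0.0003099 cubic inches

1 cubic centimeter = 0.0610237 in³.
So 0.0050786 × 0.0610237 ≈ 0.0003099 in³.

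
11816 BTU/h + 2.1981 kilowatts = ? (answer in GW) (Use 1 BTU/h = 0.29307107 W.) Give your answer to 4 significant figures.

11816 BTU/h = 3.46293e-6 GW and 2.1981 kW = 2.19810e-6 GW.
3.46293e-6 + 2.19810e-6 ≈ 5.661e-6 GW.

5.661e-6 gigawatts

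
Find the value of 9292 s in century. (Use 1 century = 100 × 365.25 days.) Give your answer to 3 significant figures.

2.94 × 10^-6 century

1 second = 3.16881 × 10^-10 century.
9292 × 3.16881 × 10^-10 ≈ 2.94 × 10^-6 century.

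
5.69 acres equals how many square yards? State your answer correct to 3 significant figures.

1 acre = 4840.00 square yards.
So 5.69 × 4840.00 ≈ 27500 yd².

27500 square yards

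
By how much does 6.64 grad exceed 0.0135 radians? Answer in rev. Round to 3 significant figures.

0.0145 rev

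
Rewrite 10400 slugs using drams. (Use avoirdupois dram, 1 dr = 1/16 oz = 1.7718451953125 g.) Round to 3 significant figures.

8.57e+7 dr

1 slug = 8236.56 drams.
Then 10400 × 8236.56 ≈ 8.57e+7 dr.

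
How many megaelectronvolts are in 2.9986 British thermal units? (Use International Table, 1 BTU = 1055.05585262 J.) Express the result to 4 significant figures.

1.975 × 10^16 MeV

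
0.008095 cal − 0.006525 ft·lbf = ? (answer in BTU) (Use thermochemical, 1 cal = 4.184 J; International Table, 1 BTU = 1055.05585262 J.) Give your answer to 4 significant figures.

2.372e-5 BTU

0.008095 cal = 3.21021e-5 BTU and 0.006525 ft·lbf = 8.38507e-6 BTU.
3.21021e-5 − 8.38507e-6 ≈ 2.372e-5 BTU.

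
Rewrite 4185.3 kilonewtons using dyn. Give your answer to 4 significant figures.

4.185 × 10^11 dynes

1 kN = 1.00000 × 10^8 dyn.
4185.3 × 1.00000 × 10^8 ≈ 4.185 × 10^11 dyn.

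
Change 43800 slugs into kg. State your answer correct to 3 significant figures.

639000 kg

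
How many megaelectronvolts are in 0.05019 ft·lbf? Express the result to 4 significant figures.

1 ft·lbf = 8.46235e+12 MeV.
So 0.05019 × 8.46235e+12 ≈ 4.247e+11 MeV.

4.247e+11 megaelectronvolts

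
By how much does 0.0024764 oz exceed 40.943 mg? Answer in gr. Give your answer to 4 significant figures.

0.0024764 oz = 1.083425 gr and 40.943 mg = 0.6318470 gr.
1.083425 − 0.6318470 ≈ 0.4516 gr.

0.4516 gr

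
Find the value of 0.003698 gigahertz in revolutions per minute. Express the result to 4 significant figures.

2.219 × 10^8 revolutions per minute

1 gigahertz = 6.00000 × 10^10 rpm.
Then 0.003698 × 6.00000 × 10^10 ≈ 2.219 × 10^8 rpm.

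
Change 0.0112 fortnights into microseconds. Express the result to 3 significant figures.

1 fortnight = 1.20960 × 10^12 μs.
Then 0.0112 × 1.20960 × 10^12 ≈ 1.35 × 10^10 μs.

1.35 × 10^10 microseconds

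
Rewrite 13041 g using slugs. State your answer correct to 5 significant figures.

0.89359 slugs

1 g = 6.85218 × 10^-5 slug.
Thus 13041 × 6.85218 × 10^-5 ≈ 0.89359 slug.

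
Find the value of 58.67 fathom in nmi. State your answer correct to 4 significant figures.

1 fathom = 0.000987473 nautical miles.
Thus 58.67 × 0.000987473 ≈ 0.05794 nmi.

0.05794 nmi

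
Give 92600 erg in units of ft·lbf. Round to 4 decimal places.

0.0068 foot-pounds

1 erg = 7.37562 × 10^-8 foot-pounds.
92600 × 7.37562 × 10^-8 ≈ 0.0068 ft·lbf.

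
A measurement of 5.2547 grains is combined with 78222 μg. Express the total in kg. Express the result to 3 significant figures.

5.2547 gr = 0.000340499 kg and 78222 μg = 7.82220 × 10^-5 kg.
0.000340499 + 7.82220 × 10^-5 ≈ 0.000419 kg.

0.000419 kg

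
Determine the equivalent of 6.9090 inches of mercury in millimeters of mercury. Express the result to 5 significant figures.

175.49 mmHg

1 inch of mercury = 25.4000 millimeters of mercury.
Then 6.9090 × 25.4000 ≈ 175.49 mmHg.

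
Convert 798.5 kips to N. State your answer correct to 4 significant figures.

3.552e+6 N

1 kip = 4448.22 N.
Then 798.5 × 4448.22 ≈ 3.552e+6 N.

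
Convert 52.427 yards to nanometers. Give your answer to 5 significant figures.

4.7939 × 10^10 nm

1 yd = 9.14400 × 10^8 nm.
Thus 52.427 × 9.14400 × 10^8 ≈ 4.7939 × 10^10 nm.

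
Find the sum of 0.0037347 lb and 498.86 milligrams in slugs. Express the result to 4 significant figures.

0.0001503 slugs

0.0037347 lb = 0.000116078 slug and 498.86 mg = 3.41828 × 10^-5 slug.
0.000116078 + 3.41828 × 10^-5 ≈ 0.0001503 slug.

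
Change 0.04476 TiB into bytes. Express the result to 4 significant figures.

1 TiB = 1.09951e+12 bytes.
So 0.04476 × 1.09951e+12 ≈ 4.921e+10 B.

4.921e+10 B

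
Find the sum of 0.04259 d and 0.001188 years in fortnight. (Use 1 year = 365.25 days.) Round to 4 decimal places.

0.0340 fortnights

0.04259 d = 0.00304214 fortnight and 0.001188 yr = 0.0309941 fortnight.
0.00304214 + 0.0309941 ≈ 0.0340 fortnight.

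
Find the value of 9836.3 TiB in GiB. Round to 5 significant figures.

1.0072e+7 GiB

1 tebibyte = 1024.00 GiB.
Then 9836.3 × 1024.00 ≈ 1.0072e+7 GiB.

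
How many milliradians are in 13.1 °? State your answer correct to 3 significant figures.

1 ° = 17.4533 mrad.
So 13.1 × 17.4533 ≈ 229 mrad.

229 mrad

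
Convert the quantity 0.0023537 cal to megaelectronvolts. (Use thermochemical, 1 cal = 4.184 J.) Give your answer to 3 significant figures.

1 calorie = 2.61145 × 10^13 MeV.
Then 0.0023537 × 2.61145 × 10^13 ≈ 6.15 × 10^10 MeV.

6.15 × 10^10 MeV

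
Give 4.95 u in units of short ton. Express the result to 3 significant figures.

1 atomic mass unit = 1.83043 × 10^-30 short ton.
So 4.95 × 1.83043 × 10^-30 ≈ 9.06 × 10^-30 short ton.

9.06 × 10^-30 short tons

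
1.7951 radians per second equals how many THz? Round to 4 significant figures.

2.857 × 10^-13 terahertz

1 radian per second = 1.59155 × 10^-13 terahertz.
1.7951 × 1.59155 × 10^-13 ≈ 2.857 × 10^-13 THz.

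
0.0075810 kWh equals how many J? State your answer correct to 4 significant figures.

27290 J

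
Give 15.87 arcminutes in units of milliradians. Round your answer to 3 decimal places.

1 arcminute = 0.290888 milliradians.
So 15.87 × 0.290888 ≈ 4.616 mrad.

4.616 mrad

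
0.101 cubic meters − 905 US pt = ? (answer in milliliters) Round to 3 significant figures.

0.101 m³ = 101000 mL and 905 US pt = 428225 mL.
101000 − 428225 ≈ -327000 mL.

-327000 mL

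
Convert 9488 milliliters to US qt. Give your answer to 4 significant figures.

1 mL = 0.00105669 US qt.
So 9488 × 0.00105669 ≈ 10.03 US qt.

10.03 US qt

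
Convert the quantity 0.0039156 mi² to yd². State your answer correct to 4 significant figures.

12130 square yards

1 square mile = 3.09760 × 10^6 yd².
So 0.0039156 × 3.09760 × 10^6 ≈ 12130 yd².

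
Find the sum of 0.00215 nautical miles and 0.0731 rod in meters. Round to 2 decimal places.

0.00215 nmi = 3.98180 m and 0.0731 rod = 0.367635 m.
3.98180 + 0.367635 ≈ 4.35 m.

4.35 m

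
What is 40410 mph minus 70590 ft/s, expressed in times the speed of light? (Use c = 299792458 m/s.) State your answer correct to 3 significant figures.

40410 mph = 6.02580 × 10^-5 c and 70590 ft/s = 7.17691 × 10^-5 c.
6.02580 × 10^-5 − 7.17691 × 10^-5 ≈ -1.15 × 10^-5 c.

-1.15 × 10^-5 c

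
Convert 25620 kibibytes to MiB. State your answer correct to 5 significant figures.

1 KiB = 0.0009765625 MiB.
Then 25620 × 0.0009765625 ≈ 25.020 MiB.

25.020 mebibytes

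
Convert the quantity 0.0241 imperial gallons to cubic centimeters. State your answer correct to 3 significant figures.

1 imp gal = 4546.09 cm³.
0.0241 × 4546.09 ≈ 110 cm³.

110 cm³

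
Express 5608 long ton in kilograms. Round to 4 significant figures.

5.698 × 10^6 kilograms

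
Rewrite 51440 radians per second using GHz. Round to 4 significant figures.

8.187e-6 GHz

1 radian per second = 1.59155e-10 GHz.
Then 51440 × 1.59155e-10 ≈ 8.187e-6 GHz.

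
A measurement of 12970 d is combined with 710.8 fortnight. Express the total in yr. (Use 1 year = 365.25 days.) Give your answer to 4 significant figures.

12970 d = 35.5099 yr and 710.8 fortnight = 27.2449 yr.
35.5099 + 27.2449 ≈ 62.75 yr.

62.75 years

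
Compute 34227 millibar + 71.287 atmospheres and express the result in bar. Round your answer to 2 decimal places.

34227 mbar = 34.2270 bar and 71.287 atm = 72.2316 bar.
34.2270 + 72.2316 ≈ 106.46 bar.

106.46 bar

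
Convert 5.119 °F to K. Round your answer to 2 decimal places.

258.22 kelvins

K = (°F + 459.67) × 5/9.
Applying the formula gives 258.22 K.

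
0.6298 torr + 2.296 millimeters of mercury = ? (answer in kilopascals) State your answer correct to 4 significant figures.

0.6298 torr = 0.0839664 kPa and 2.296 mmHg = 0.306108 kPa.
0.0839664 + 0.306108 ≈ 0.3901 kPa.

0.3901 kilopascals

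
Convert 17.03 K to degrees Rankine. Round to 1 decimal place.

°R = K × 9/5.
Applying the formula gives 30.7 °R.

30.7 °R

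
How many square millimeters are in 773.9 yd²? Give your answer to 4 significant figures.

6.471 × 10^8 square millimeters

1 square yard = 836127 mm².
773.9 × 836127 ≈ 6.471 × 10^8 mm².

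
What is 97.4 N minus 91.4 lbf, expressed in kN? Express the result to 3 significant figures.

97.4 N = 0.0974000 kN and 91.4 lbf = 0.406567 kN.
0.0974000 − 0.406567 ≈ -0.309 kN.

-0.309 kN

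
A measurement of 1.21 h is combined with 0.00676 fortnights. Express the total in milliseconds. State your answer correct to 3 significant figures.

1.21 h = 4.35600e+6 ms and 0.00676 fortnight = 8.17690e+6 ms.
4.35600e+6 + 8.17690e+6 ≈ 1.25e+7 ms.

1.25e+7 milliseconds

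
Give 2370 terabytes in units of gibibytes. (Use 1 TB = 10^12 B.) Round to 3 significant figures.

2.21e+6 GiB

1 terabyte = 931.323 gibibytes.
Thus 2370 × 931.323 ≈ 2.21e+6 GiB.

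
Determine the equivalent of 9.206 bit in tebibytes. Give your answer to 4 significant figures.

1.047e-12 tebibytes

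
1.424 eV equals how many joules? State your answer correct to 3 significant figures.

1 eV = 1.60218e-19 joules.
Thus 1.424 × 1.60218e-19 ≈ 2.28e-19 J.

2.28e-19 J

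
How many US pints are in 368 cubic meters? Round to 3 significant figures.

778000 US pints

1 cubic meter = 2113.38 US pt.
So 368 × 2113.38 ≈ 778000 US pt.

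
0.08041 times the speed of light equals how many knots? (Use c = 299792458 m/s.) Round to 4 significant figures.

4.686 × 10^7 knots

1 speed of light = 5.82750 × 10^8 kn.
So 0.08041 × 5.82750 × 10^8 ≈ 4.686 × 10^7 kn.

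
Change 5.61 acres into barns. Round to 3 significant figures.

2.27e+32 barn

1 acre = 4.04686e+31 barns.
So 5.61 × 4.04686e+31 ≈ 2.27e+32 barn.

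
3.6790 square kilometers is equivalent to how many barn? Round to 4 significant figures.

1 km² = 1.00000 × 10^34 barns.
So 3.6790 × 1.00000 × 10^34 ≈ 3.679 × 10^34 barn.

3.679 × 10^34 barn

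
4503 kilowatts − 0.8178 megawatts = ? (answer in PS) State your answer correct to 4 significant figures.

5010 PS

4503 kW = 6122.38 PS and 0.8178 MW = 1111.90 PS.
6122.38 − 1111.90 ≈ 5010 PS.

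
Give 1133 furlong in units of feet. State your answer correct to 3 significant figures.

748000 ft

1 furlong = 660.000 ft.
Thus 1133 × 660.000 ≈ 748000 ft.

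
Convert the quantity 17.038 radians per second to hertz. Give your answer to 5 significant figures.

2.7117 hertz

1 rad/s = 0.159155 Hz.
So 17.038 × 0.159155 ≈ 2.7117 Hz.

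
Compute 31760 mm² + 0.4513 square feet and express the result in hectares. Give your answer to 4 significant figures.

31760 mm² = 3.17600 × 10^-6 ha and 0.4513 ft² = 4.19271 × 10^-6 ha.
3.17600 × 10^-6 + 4.19271 × 10^-6 ≈ 7.369 × 10^-6 ha.

7.369 × 10^-6 ha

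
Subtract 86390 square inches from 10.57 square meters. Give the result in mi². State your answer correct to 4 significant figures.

-1.744 × 10^-5 square miles

10.57 m² = 4.08110 × 10^-6 mi² and 86390 in² = 2.15195 × 10^-5 mi².
4.08110 × 10^-6 − 2.15195 × 10^-5 ≈ -1.744 × 10^-5 mi².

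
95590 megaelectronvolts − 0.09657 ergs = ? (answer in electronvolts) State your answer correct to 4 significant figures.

95590 MeV = 9.55900 × 10^10 eV and 0.09657 erg = 6.02743 × 10^10 eV.
9.55900 × 10^10 − 6.02743 × 10^10 ≈ 3.532 × 10^10 eV.

3.532 × 10^10 electronvolts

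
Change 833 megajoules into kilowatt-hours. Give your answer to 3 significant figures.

231 kilowatt-hours

1 megajoule = 0.277778 kWh.
833 × 0.277778 ≈ 231 kWh.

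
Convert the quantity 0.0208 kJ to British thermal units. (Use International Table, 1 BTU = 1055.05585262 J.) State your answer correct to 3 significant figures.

1 kJ = 0.947817 BTU.
Then 0.0208 × 0.947817 ≈ 0.0197 BTU.

0.0197 British thermal units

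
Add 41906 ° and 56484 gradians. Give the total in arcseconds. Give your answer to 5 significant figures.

3.3387e+8 arcsec

41906 ° = 1.50862e+8 arcsec and 56484 grad = 1.83008e+8 arcsec.
1.50862e+8 + 1.83008e+8 ≈ 3.3387e+8 arcsec.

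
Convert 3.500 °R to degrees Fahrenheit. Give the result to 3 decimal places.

-456.170 °F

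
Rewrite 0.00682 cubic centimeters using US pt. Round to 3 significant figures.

1 cubic centimeter = 0.00211338 US pt.
Then 0.00682 × 0.00211338 ≈ 1.44e-5 US pt.

1.44e-5 US pt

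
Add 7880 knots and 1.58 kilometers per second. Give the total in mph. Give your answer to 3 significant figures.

7880 kn = 9068.14 mph and 1.58 km/s = 3534.36 mph.
9068.14 + 3534.36 ≈ 12600 mph.

12600 mph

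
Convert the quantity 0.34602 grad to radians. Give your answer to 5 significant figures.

0.0054353 rad

1 gradian = 0.0157080 rad.
So 0.34602 × 0.0157080 ≈ 0.0054353 rad.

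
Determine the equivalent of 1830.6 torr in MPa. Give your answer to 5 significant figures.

1 torr = 0.000133322 MPa.
Then 1830.6 × 0.000133322 ≈ 0.24406 MPa.

0.24406 MPa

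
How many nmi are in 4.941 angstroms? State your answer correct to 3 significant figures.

1 angstrom = 5.39957 × 10^-14 nautical miles.
Then 4.941 × 5.39957 × 10^-14 ≈ 2.67 × 10^-13 nmi.

2.67 × 10^-13 nmi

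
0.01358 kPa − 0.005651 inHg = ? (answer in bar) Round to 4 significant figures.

0.01358 kPa = 0.0001358000 bar and 0.005651 inHg = 0.0001913648 bar.
0.0001358000 − 0.0001913648 ≈ -5.556e-5 bar.

-5.556e-5 bar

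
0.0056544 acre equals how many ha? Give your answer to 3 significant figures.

1 acre = 0.404686 ha.
So 0.0056544 × 0.404686 ≈ 0.00229 ha.

0.00229 ha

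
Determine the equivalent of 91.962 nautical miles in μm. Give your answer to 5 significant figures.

1 nautical mile = 1.85200 × 10^9 micrometers.
Thus 91.962 × 1.85200 × 10^9 ≈ 1.7031 × 10^11 μm.

1.7031 × 10^11 μm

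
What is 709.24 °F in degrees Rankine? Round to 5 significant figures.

°R = °F + 459.67.
Applying the formula gives 1168.9 °R.

1168.9 °R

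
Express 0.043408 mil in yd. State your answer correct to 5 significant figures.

1.2058 × 10^-6 yards

1 mil = 2.77778 × 10^-5 yards.
So 0.043408 × 2.77778 × 10^-5 ≈ 1.2058 × 10^-6 yd.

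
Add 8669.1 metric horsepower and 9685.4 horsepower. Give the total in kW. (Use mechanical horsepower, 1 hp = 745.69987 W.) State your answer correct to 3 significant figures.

13600 kilowatts

8669.1 PS = 6376.11 kW and 9685.4 hp = 7222.40 kW.
6376.11 + 7222.40 ≈ 13600 kW.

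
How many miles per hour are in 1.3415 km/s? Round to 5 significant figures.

1 km/s = 2236.94 mph.
So 1.3415 × 2236.94 ≈ 3000.9 mph.

3000.9 miles per hour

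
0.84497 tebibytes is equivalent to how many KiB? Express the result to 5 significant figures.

1 tebibyte = 1.07374e+9 KiB.
So 0.84497 × 1.07374e+9 ≈ 9.0728e+8 KiB.

9.0728e+8 KiB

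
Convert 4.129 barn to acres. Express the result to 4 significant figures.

1.020e-31 acres

1 barn = 2.47105e-32 acre.
Thus 4.129 × 2.47105e-32 ≈ 1.020e-31 acre.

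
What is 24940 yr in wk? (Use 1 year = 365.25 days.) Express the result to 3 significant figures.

1.30 × 10^6 wk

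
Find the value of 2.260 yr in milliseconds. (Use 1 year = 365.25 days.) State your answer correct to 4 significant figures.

7.132 × 10^10 ms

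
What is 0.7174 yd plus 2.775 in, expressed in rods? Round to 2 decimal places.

0.7174 yd = 0.130436 rod and 2.775 in = 0.0140152 rod.
0.130436 + 0.0140152 ≈ 0.14 rod.

0.14 rod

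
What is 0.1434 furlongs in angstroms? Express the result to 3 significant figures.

1 furlong = 2.01168 × 10^12 angstroms.
Then 0.1434 × 2.01168 × 10^12 ≈ 2.88 × 10^11 Å.

2.88 × 10^11 Å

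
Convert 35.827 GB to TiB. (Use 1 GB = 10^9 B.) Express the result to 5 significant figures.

1 gigabyte = 0.000909495 TiB.
Then 35.827 × 0.000909495 ≈ 0.032584 TiB.

0.032584 TiB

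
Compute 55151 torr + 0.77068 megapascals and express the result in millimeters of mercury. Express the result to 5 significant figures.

55151 torr = 55151.0 mmHg and 0.77068 MPa = 5780.57 mmHg.
55151.0 + 5780.57 ≈ 60932 mmHg.

60932 millimeters of mercury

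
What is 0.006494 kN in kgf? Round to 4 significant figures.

1 kN = 101.972 kgf.
0.006494 × 101.972 ≈ 0.6622 kgf.

0.6622 kilograms-force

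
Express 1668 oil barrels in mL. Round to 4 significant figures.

1 bbl = 158987 mL.
Then 1668 × 158987 ≈ 2.652 × 10^8 mL.

2.652 × 10^8 milliliters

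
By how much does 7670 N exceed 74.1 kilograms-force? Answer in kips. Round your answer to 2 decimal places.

7670 N = 1.72428 kip and 74.1 kgf = 0.163363 kip.
1.72428 − 0.163363 ≈ 1.56 kip.

1.56 kip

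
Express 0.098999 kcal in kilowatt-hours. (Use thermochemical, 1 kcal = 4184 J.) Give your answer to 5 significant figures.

1 kcal = 0.00116222 kilowatt-hours.
Thus 0.098999 × 0.00116222 ≈ 0.00011506 kWh.

0.00011506 kilowatt-hours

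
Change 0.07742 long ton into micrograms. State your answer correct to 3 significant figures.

1 long ton = 1.01605e+12 μg.
Then 0.07742 × 1.01605e+12 ≈ 7.87e+10 μg.

7.87e+10 micrograms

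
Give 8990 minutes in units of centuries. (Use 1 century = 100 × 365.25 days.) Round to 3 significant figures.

0.000171 century

1 min = 1.90129e-8 centuries.
Then 8990 × 1.90129e-8 ≈ 0.000171 century.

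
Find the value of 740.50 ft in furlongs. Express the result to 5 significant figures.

1.1220 furlong

1 ft = 0.00151515 furlong.
740.50 × 0.00151515 ≈ 1.1220 furlong.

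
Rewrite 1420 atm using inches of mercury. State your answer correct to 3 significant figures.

1 atm = 29.9213 inches of mercury.
So 1420 × 29.9213 ≈ 42500 inHg.

42500 inches of mercury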